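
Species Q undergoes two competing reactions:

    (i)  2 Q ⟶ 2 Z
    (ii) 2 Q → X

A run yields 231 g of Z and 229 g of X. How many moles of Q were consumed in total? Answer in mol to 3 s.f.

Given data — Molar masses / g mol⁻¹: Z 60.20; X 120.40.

n(Z) = 231 / 60.20 = 3.837 mol
n(X) = 229 / 120.40 = 1.902 mol
n(Q) via (i) = (2/2)×3.837 = 3.837 mol
n(Q) via (ii) = (2/1)×1.902 = 3.804 mol
total n(Q) = 3.837 + 3.804 = 7.641 mol

7.64 mol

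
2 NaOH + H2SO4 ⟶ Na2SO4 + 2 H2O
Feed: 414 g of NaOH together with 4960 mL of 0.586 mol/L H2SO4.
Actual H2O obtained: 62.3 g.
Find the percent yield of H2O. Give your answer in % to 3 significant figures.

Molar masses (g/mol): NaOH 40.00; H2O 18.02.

59.5 %

n(NaOH) = 414.0 / 40.00 = 10.35 mol
n(H2SO4) = 0.586 × 4960/1000 = 2.907 mol
n/ν for NaOH = 10.35/2 = 5.175
n/ν for H2SO4 = 2.907/1 = 2.907
Smallest n/ν is H2SO4 → limiting reagent.
theoretical n(H2O) = (2/1) × 2.907 = 5.814 mol → 104.8 g
% yield = 62.3 / 104.8 × 100 = 59.45 %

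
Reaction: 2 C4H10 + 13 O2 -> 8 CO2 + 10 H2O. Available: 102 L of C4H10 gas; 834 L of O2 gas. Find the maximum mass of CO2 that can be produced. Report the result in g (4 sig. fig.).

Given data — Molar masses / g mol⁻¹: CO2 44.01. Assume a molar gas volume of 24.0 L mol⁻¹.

748.2 g

n(C4H10) = 102.0 / 24.0 = 4.250 mol
n(O2) = 834.0 / 24.0 = 34.75 mol
n/ν for C4H10 = 4.250/2 = 2.125
n/ν for O2 = 34.75/13 = 2.673
Smallest n/ν is C4H10 → limiting reagent.
n(CO2) = (8/2) × 4.250 = 17.00 mol
mass = 17.00 × 44.01 = 748.2 g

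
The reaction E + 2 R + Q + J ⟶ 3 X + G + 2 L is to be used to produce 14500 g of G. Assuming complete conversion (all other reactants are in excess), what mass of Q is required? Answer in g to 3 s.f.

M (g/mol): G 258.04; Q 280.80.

15800 g

n(G) = 14500 / 258.04 = 56.19 mol
n(Q) = (1/1) × 56.19 = 56.19 mol
mass = 56.19 × 280.80 = 15780 g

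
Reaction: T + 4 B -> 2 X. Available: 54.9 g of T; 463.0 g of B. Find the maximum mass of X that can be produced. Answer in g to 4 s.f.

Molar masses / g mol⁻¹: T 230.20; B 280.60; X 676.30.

n(T) = 54.90 / 230.20 = 0.2385 mol
n(B) = 463.0 / 280.60 = 1.650 mol
n/ν → T: 0.2385, B: 0.4125; T is limiting.
n(X) = (2/1) × 0.2385 = 0.4770 mol
mass = 0.4770 × 676.30 = 322.6 g

322.6 g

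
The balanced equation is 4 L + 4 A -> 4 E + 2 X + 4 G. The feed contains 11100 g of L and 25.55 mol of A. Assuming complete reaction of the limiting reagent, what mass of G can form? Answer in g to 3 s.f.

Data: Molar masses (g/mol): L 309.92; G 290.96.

n(L) = 11100 / 309.92 = 35.82 mol
n(A) = 25.55 mol
n/ν for L = 35.82/4 = 8.955
n/ν for A = 25.55/4 = 6.388
Smallest n/ν is A → limiting reagent.
n(G) = (4/4) × 25.55 = 25.55 mol
mass = 25.55 × 290.96 = 7434 g

7430 g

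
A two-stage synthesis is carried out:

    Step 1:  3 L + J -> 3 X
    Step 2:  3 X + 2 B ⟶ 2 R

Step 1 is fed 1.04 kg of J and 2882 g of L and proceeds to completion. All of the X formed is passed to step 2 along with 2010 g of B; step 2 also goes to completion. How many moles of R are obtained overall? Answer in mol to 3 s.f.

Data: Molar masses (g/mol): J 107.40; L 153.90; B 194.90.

10.3 mol

Step 1:
n(J) = 1.040×1000 / 107.40 = 9.683 mol
n(L) = 2882 / 153.90 = 18.73 mol
n/ν for J = 9.683/1 = 9.683
n/ν for L = 18.73/3 = 6.243
Smallest n/ν is L → limiting reagent.
n(X) produced = (3/3) × 18.73 = 18.73 mol
Step 2:
n(X) available = 18.73 mol
n(B) = 2010 / 194.90 = 10.31 mol
n/ν for X = 18.73/3 = 6.243
n/ν for B = 10.31/2 = 5.155
Smallest n/ν is B → limiting reagent.
n(R) = (2/2) × 10.31 = 10.31 mol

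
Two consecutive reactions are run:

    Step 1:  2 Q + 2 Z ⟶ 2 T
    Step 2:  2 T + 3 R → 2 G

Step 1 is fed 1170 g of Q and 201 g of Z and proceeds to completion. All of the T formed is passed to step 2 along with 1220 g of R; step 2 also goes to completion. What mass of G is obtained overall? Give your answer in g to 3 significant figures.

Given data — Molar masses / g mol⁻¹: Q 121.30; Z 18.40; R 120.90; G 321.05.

2160 g

Step 1:
n(Q) = 1170 / 121.30 = 9.646 mol
n(Z) = 201.0 / 18.40 = 10.92 mol
n/ν for Q = 9.646/2 = 4.823
n/ν for Z = 10.92/2 = 5.460
Smallest n/ν is Q → limiting reagent.
n(T) produced = (2/2) × 9.646 = 9.646 mol
Step 2:
n(T) available = 9.646 mol
n(R) = 1220 / 120.90 = 10.09 mol
n/ν for T = 9.646/2 = 4.823
n/ν for R = 10.09/3 = 3.363
Smallest n/ν is R → limiting reagent.
n(G) = (2/3) × 10.09 = 6.727 mol
mass = 6.727 × 321.05 = 2160 g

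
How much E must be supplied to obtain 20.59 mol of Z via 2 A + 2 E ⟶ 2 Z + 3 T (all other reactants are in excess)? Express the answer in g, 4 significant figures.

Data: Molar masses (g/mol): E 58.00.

1194 g

n(Z) = 20.59 mol
n(E) = (2/2) × 20.59 = 20.59 mol
mass = 20.59 × 58.00 = 1194 g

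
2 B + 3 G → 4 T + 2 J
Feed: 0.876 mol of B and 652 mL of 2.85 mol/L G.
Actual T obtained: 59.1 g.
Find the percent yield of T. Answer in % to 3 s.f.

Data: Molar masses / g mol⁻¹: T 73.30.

n(B) = 0.8760 mol
n(G) = 2.85 × 652.0/1000 = 1.858 mol
n/ν → B: 0.4380, G: 0.6193; B is limiting.
theoretical n(T) = (4/2) × 0.8760 = 1.752 mol → 128.4 g
% yield = 59.1 / 128.4 × 100 = 46.03 %

46.0 %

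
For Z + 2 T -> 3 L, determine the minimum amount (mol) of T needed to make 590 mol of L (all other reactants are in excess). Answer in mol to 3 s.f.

393 mol

n(L) = 590.0 mol
n(T) = (2/3) × 590.0 = 393.3 mol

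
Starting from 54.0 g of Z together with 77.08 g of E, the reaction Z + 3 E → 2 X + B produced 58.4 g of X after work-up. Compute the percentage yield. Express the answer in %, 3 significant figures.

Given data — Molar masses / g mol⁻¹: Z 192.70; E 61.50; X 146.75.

71.0 %

n(Z) = 54.00 / 192.70 = 0.2802 mol
n(E) = 77.08 / 61.50 = 1.253 mol
n/ν for Z = 0.2802/1 = 0.2802
n/ν for E = 1.253/3 = 0.4177
Smallest n/ν is Z → limiting reagent.
theoretical n(X) = (2/1) × 0.2802 = 0.5604 mol → 82.24 g
% yield = 58.4 / 82.24 × 100 = 71.01 %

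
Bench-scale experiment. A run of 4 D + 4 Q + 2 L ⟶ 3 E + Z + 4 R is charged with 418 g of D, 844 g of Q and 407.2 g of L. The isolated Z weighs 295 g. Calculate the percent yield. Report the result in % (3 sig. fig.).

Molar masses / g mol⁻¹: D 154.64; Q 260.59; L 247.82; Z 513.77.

n(D) = 418.0 / 154.64 = 2.703 mol
n(Q) = 844.0 / 260.59 = 3.239 mol
n(L) = 407.2 / 247.82 = 1.643 mol
n/ν for D = 2.703/4 = 0.6758
n/ν for Q = 3.239/4 = 0.8098
n/ν for L = 1.643/2 = 0.8215
Smallest n/ν is D → limiting reagent.
theoretical n(Z) = (1/4) × 2.703 = 0.6758 mol → 347.2 g
% yield = 295 / 347.2 × 100 = 84.97 %

85.0 %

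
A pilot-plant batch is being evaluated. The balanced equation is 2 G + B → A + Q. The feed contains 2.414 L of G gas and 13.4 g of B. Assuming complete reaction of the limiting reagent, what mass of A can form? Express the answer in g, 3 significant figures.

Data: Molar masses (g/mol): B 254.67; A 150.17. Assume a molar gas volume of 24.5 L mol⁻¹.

7.40 g

n(G) = 2.414 / 24.5 = 0.09853 mol
n(B) = 13.40 / 254.67 = 0.05262 mol
n/ν → G: 0.04927, B: 0.05262; G is limiting.
n(A) = (1/2) × 0.09853 = 0.04927 mol
mass = 0.04927 × 150.17 = 7.399 g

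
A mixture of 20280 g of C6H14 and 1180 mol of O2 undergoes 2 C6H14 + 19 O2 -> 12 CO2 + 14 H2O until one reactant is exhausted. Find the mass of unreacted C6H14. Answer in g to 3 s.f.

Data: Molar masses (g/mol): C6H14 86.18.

9580 g

n(C6H14) = 20280 / 86.18 = 235.3 mol
n(O2) = 1180 mol
n/ν for C6H14 = 235.3/2 = 117.7
n/ν for O2 = 1180/19 = 62.11
Smallest n/ν is O2 → limiting reagent.
C6H14 consumed = (2/19) × 1180 = 124.2 mol
C6H14 remaining = 235.3 − 124.2 = 111.1 mol
mass = 111.1 × 86.18 = 9575 g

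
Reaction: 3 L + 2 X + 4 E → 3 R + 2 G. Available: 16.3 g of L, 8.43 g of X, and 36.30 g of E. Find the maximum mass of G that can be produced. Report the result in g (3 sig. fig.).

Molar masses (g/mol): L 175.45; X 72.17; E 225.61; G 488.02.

30.2 g

n(L) = 16.30 / 175.45 = 0.09290 mol
n(X) = 8.430 / 72.17 = 0.1168 mol
n(E) = 36.30 / 225.61 = 0.1609 mol
n/ν → L: 0.03097, X: 0.05840, E: 0.04023; L is limiting.
n(G) = (2/3) × 0.09290 = 0.06193 mol
mass = 0.06193 × 488.02 = 30.22 g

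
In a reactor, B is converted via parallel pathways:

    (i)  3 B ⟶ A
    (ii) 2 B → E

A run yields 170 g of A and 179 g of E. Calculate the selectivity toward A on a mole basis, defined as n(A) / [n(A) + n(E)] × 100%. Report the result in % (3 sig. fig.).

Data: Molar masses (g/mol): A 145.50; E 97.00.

38.8 %

n(A) = 170 / 145.50 = 1.168 mol
n(E) = 179 / 97.00 = 1.845 mol
selectivity = 1.168/(1.168+1.845) × 100 = 38.77 %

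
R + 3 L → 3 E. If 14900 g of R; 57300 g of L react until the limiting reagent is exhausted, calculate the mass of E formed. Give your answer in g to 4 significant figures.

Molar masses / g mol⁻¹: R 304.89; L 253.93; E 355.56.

52130 g

n(R) = 14900 / 304.89 = 48.87 mol
n(L) = 57300 / 253.93 = 225.7 mol
n/ν for R = 48.87/1 = 48.87
n/ν for L = 225.7/3 = 75.23
Smallest n/ν is R → limiting reagent.
n(E) = (3/1) × 48.87 = 146.6 mol
mass = 146.6 × 355.56 = 52130 g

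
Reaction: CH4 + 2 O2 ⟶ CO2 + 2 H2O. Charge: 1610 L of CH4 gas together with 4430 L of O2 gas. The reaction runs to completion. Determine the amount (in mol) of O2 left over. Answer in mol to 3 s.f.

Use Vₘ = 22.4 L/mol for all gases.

n(CH4) = 1610 / 22.4 = 71.88 mol
n(O2) = 4430 / 22.4 = 197.8 mol
n/ν → CH4: 71.88, O2: 98.90; CH4 is limiting.
O2 consumed = (2/1) × 71.88 = 143.8 mol
O2 remaining = 197.8 − 143.8 = 54.00 mol

54.0 mol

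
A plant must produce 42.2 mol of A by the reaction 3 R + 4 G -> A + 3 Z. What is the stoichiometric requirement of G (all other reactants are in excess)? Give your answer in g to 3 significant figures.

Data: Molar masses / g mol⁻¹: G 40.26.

6800 g

n(A) = 42.20 mol
n(G) = (4/1) × 42.20 = 168.8 mol
mass = 168.8 × 40.26 = 6796 g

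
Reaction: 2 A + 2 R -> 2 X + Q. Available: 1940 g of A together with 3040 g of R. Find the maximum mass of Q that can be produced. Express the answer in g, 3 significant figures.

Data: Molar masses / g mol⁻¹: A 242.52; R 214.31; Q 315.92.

n(A) = 1940 / 242.52 = 7.999 mol
n(R) = 3040 / 214.31 = 14.19 mol
n/ν for A = 7.999/2 = 4.000
n/ν for R = 14.19/2 = 7.095
Smallest n/ν is A → limiting reagent.
n(Q) = (1/2) × 7.999 = 4.000 mol
mass = 4.000 × 315.92 = 1264 g

1260 g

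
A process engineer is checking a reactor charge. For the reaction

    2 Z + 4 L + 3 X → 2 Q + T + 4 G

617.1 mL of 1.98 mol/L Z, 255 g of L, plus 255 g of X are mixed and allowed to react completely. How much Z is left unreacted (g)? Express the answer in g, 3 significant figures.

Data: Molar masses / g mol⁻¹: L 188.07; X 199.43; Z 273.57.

149 g

n(Z) = 1.98 × 617.1/1000 = 1.222 mol
n(L) = 255.0 / 188.07 = 1.356 mol
n(X) = 255.0 / 199.43 = 1.279 mol
n/ν → Z: 0.6110, L: 0.3390, X: 0.4263; L is limiting.
Z consumed = (2/4) × 1.356 = 0.6780 mol
Z remaining = 1.222 − 0.6780 = 0.5440 mol
mass = 0.5440 × 273.57 = 148.8 g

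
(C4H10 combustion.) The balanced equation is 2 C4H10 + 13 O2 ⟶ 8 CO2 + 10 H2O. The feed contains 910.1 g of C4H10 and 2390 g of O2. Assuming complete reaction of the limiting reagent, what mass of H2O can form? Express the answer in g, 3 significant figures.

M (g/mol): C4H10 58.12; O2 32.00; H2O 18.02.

n(C4H10) = 910.1 / 58.12 = 15.66 mol
n(O2) = 2390 / 32.00 = 74.69 mol
n/ν for C4H10 = 15.66/2 = 7.830
n/ν for O2 = 74.69/13 = 5.745
Smallest n/ν is O2 → limiting reagent.
n(H2O) = (10/13) × 74.69 = 57.45 mol
mass = 57.45 × 18.02 = 1035 g

1040 g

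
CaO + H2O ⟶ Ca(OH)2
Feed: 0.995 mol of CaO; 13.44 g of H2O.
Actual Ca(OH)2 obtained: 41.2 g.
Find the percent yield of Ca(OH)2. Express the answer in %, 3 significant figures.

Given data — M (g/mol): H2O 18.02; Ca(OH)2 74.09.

n(CaO) = 0.9950 mol
n(H2O) = 13.44 / 18.02 = 0.7458 mol
n/ν → CaO: 0.9950, H2O: 0.7458; H2O is limiting.
theoretical n(Ca(OH)2) = (1/1) × 0.7458 = 0.7458 mol → 55.26 g
% yield = 41.2 / 55.26 × 100 = 74.56 %

74.6 %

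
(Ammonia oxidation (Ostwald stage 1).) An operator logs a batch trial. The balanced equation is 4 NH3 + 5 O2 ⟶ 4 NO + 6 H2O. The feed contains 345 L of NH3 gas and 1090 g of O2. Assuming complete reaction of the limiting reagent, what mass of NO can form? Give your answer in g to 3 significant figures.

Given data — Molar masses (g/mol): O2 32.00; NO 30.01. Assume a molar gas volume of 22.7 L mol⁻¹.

456 g

n(NH3) = 345.0 / 22.7 = 15.20 mol
n(O2) = 1090 / 32.00 = 34.06 mol
n/ν → NH3: 3.800, O2: 6.812; NH3 is limiting.
n(NO) = (4/4) × 15.20 = 15.20 mol
mass = 15.20 × 30.01 = 456.2 g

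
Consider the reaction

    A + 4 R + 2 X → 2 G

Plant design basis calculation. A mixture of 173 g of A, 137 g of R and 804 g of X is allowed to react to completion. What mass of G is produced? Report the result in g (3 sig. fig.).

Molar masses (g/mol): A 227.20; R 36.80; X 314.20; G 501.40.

n(A) = 173.0 / 227.20 = 0.7614 mol
n(R) = 137.0 / 36.80 = 3.723 mol
n(X) = 804.0 / 314.20 = 2.559 mol
n/ν → A: 0.7614, R: 0.9308, X: 1.280; A is limiting.
n(G) = (2/1) × 0.7614 = 1.523 mol
mass = 1.523 × 501.40 = 763.6 g

764 g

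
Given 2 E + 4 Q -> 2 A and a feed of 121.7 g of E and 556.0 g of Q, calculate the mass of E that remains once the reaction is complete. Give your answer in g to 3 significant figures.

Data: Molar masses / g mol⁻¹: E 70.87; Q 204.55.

25.4 g

n(E) = 121.7 / 70.87 = 1.717 mol
n(Q) = 556.0 / 204.55 = 2.718 mol
n/ν → E: 0.8585, Q: 0.6795; Q is limiting.
E consumed = (2/4) × 2.718 = 1.359 mol
E remaining = 1.717 − 1.359 = 0.3580 mol
mass = 0.3580 × 70.87 = 25.37 g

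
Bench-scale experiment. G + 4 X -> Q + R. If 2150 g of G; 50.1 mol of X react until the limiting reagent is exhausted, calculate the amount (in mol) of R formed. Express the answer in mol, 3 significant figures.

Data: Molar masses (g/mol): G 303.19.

n(G) = 2150 / 303.19 = 7.091 mol
n(X) = 50.10 mol
n/ν for G = 7.091/1 = 7.091
n/ν for X = 50.10/4 = 12.53
Smallest n/ν is G → limiting reagent.
n(R) = (1/1) × 7.091 = 7.091 mol

7.09 mol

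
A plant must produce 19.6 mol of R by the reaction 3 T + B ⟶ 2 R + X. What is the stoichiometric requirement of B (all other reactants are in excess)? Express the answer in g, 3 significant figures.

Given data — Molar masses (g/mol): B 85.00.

n(R) = 19.60 mol
n(B) = (1/2) × 19.60 = 9.800 mol
mass = 9.800 × 85.00 = 833.0 g

833 g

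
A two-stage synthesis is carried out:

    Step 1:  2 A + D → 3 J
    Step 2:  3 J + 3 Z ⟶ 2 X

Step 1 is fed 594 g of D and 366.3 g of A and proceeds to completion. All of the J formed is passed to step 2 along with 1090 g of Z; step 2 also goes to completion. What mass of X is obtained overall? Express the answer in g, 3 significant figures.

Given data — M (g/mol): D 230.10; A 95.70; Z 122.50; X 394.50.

1510 g

Step 1:
n(D) = 594.0 / 230.10 = 2.581 mol
n(A) = 366.3 / 95.70 = 3.828 mol
n/ν for D = 2.581/1 = 2.581
n/ν for A = 3.828/2 = 1.914
Smallest n/ν is A → limiting reagent.
n(J) produced = (3/2) × 3.828 = 5.742 mol
Step 2:
n(J) available = 5.742 mol
n(Z) = 1090 / 122.50 = 8.898 mol
n/ν for J = 5.742/3 = 1.914
n/ν for Z = 8.898/3 = 2.966
Smallest n/ν is J → limiting reagent.
n(X) = (2/3) × 5.742 = 3.828 mol
mass = 3.828 × 394.50 = 1510 g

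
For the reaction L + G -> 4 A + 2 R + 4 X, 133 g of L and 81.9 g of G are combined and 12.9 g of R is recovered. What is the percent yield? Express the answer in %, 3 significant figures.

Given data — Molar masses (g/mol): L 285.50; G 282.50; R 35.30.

63.0 %

n(L) = 133.0 / 285.50 = 0.4658 mol
n(G) = 81.90 / 282.50 = 0.2899 mol
n/ν for L = 0.4658/1 = 0.4658
n/ν for G = 0.2899/1 = 0.2899
Smallest n/ν is G → limiting reagent.
theoretical n(R) = (2/1) × 0.2899 = 0.5798 mol → 20.47 g
% yield = 12.9 / 20.47 × 100 = 63.02 %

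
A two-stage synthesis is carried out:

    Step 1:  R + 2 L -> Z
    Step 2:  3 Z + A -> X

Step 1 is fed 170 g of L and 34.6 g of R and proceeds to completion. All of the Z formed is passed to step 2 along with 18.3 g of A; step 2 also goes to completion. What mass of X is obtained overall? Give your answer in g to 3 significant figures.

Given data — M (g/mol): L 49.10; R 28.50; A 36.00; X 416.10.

168 g

Step 1:
n(L) = 170.0 / 49.10 = 3.462 mol
n(R) = 34.60 / 28.50 = 1.214 mol
n/ν for L = 3.462/2 = 1.731
n/ν for R = 1.214/1 = 1.214
Smallest n/ν is R → limiting reagent.
n(Z) produced = (1/1) × 1.214 = 1.214 mol
Step 2:
n(Z) available = 1.214 mol
n(A) = 18.30 / 36.00 = 0.5083 mol
n/ν for Z = 1.214/3 = 0.4047
n/ν for A = 0.5083/1 = 0.5083
Smallest n/ν is Z → limiting reagent.
n(X) = (1/3) × 1.214 = 0.4047 mol
mass = 0.4047 × 416.10 = 168.4 g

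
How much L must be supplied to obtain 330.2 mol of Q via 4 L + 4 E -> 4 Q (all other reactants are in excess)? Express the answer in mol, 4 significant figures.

330.2 mol

n(Q) = 330.2 mol
n(L) = (4/4) × 330.2 = 330.2 mol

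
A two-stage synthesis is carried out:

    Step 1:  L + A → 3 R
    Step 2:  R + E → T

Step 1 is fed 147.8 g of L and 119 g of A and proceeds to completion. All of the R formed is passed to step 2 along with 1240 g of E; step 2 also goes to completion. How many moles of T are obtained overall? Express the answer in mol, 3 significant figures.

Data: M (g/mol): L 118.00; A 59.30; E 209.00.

Step 1:
n(L) = 147.8 / 118.00 = 1.253 mol
n(A) = 119.0 / 59.30 = 2.007 mol
n/ν for L = 1.253/1 = 1.253
n/ν for A = 2.007/1 = 2.007
Smallest n/ν is L → limiting reagent.
n(R) produced = (3/1) × 1.253 = 3.759 mol
Step 2:
n(R) available = 3.759 mol
n(E) = 1240 / 209.00 = 5.933 mol
n/ν for R = 3.759/1 = 3.759
n/ν for E = 5.933/1 = 5.933
Smallest n/ν is R → limiting reagent.
n(T) = (1/1) × 3.759 = 3.759 mol

3.76 mol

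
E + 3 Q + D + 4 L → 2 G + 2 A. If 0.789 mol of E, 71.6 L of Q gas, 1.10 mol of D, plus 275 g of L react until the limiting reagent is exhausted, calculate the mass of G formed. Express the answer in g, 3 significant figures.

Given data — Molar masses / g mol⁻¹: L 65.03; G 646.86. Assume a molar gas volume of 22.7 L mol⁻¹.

n(E) = 0.7890 mol
n(Q) = 71.60 / 22.7 = 3.154 mol
n(D) = 1.100 mol
n(L) = 275.0 / 65.03 = 4.229 mol
n/ν for E = 0.7890/1 = 0.7890
n/ν for Q = 3.154/3 = 1.051
n/ν for D = 1.100/1 = 1.100
n/ν for L = 4.229/4 = 1.057
Smallest n/ν is E → limiting reagent.
n(G) = (2/1) × 0.7890 = 1.578 mol
mass = 1.578 × 646.86 = 1021 g

1020 g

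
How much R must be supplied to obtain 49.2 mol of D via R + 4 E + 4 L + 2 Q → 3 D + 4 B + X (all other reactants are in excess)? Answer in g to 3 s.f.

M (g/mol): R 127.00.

2080 g

n(D) = 49.20 mol
n(R) = (1/3) × 49.20 = 16.40 mol
mass = 16.40 × 127.00 = 2083 g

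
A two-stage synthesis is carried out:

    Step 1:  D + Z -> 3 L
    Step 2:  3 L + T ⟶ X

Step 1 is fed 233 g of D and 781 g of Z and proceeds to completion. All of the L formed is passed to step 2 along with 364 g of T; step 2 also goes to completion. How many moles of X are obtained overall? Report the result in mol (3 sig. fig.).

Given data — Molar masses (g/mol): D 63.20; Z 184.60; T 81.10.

3.69 mol

Step 1:
n(D) = 233.0 / 63.20 = 3.687 mol
n(Z) = 781.0 / 184.60 = 4.231 mol
n/ν for D = 3.687/1 = 3.687
n/ν for Z = 4.231/1 = 4.231
Smallest n/ν is D → limiting reagent.
n(L) produced = (3/1) × 3.687 = 11.06 mol
Step 2:
n(L) available = 11.06 mol
n(T) = 364.0 / 81.10 = 4.488 mol
n/ν for L = 11.06/3 = 3.687
n/ν for T = 4.488/1 = 4.488
Smallest n/ν is L → limiting reagent.
n(X) = (1/3) × 11.06 = 3.687 mol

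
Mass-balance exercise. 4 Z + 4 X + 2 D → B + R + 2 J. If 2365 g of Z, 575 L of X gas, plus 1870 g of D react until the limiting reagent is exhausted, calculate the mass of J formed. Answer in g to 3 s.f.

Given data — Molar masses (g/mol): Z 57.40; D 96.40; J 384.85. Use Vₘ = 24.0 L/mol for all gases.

4610 g

n(Z) = 2365 / 57.40 = 41.20 mol
n(X) = 575.0 / 24.0 = 23.96 mol
n(D) = 1870 / 96.40 = 19.40 mol
n/ν for Z = 41.20/4 = 10.30
n/ν for X = 23.96/4 = 5.990
n/ν for D = 19.40/2 = 9.700
Smallest n/ν is X → limiting reagent.
n(J) = (2/4) × 23.96 = 11.98 mol
mass = 11.98 × 384.85 = 4611 g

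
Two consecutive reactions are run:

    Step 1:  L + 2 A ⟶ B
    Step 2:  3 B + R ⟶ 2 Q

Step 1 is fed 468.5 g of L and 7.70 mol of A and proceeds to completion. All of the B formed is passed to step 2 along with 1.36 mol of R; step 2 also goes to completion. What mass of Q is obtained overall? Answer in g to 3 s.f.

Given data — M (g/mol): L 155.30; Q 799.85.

1610 g

Step 1:
n(L) = 468.5 / 155.30 = 3.017 mol
n(A) = 7.700 mol
n/ν for L = 3.017/1 = 3.017
n/ν for A = 7.700/2 = 3.850
Smallest n/ν is L → limiting reagent.
n(B) produced = (1/1) × 3.017 = 3.017 mol
Step 2:
n(B) available = 3.017 mol
n(R) = 1.360 mol
n/ν for B = 3.017/3 = 1.006
n/ν for R = 1.360/1 = 1.360
Smallest n/ν is B → limiting reagent.
n(Q) = (2/3) × 3.017 = 2.011 mol
mass = 2.011 × 799.85 = 1608 g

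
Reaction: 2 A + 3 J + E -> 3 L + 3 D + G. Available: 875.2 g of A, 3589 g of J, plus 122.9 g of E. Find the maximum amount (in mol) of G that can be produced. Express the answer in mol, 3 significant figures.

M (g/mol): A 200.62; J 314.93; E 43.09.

n(A) = 875.2 / 200.62 = 4.362 mol
n(J) = 3589 / 314.93 = 11.40 mol
n(E) = 122.9 / 43.09 = 2.852 mol
n/ν for A = 4.362/2 = 2.181
n/ν for J = 11.40/3 = 3.800
n/ν for E = 2.852/1 = 2.852
Smallest n/ν is A → limiting reagent.
n(G) = (1/2) × 4.362 = 2.181 mol

2.18 mol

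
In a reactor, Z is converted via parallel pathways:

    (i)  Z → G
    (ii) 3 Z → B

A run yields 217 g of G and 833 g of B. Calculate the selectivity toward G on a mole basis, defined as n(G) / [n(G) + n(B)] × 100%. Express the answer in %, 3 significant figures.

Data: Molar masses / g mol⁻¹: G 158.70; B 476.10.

43.9 %

n(G) = 217 / 158.70 = 1.367 mol
n(B) = 833 / 476.10 = 1.750 mol
selectivity = 1.367/(1.367+1.750) × 100 = 43.86 %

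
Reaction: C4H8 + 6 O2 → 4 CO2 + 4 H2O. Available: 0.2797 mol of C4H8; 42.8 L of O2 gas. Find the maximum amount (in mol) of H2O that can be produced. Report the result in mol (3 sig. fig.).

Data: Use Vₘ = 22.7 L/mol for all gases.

1.12 mol

n(C4H8) = 0.2797 mol
n(O2) = 42.80 / 22.7 = 1.885 mol
n/ν → C4H8: 0.2797, O2: 0.3142; C4H8 is limiting.
n(H2O) = (4/1) × 0.2797 = 1.119 mol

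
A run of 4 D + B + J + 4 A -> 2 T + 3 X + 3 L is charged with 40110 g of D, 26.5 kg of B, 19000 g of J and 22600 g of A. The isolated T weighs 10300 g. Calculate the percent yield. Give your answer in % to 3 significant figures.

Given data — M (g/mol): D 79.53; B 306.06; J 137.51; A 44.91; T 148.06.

n(D) = 40110 / 79.53 = 504.3 mol
n(B) = 26.50×1000 / 306.06 = 86.58 mol
n(J) = 19000 / 137.51 = 138.2 mol
n(A) = 22600 / 44.91 = 503.2 mol
n/ν for D = 504.3/4 = 126.1
n/ν for B = 86.58/1 = 86.58
n/ν for J = 138.2/1 = 138.2
n/ν for A = 503.2/4 = 125.8
Smallest n/ν is B → limiting reagent.
theoretical n(T) = (2/1) × 86.58 = 173.2 mol → 25640 g
% yield = 10300 / 25640 × 100 = 40.17 %

40.2 %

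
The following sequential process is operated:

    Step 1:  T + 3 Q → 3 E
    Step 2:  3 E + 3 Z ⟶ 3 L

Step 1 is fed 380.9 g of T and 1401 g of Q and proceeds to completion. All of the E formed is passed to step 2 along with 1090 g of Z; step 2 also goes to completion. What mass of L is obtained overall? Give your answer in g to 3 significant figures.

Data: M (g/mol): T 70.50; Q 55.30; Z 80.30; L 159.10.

2160 g

Step 1:
n(T) = 380.9 / 70.50 = 5.403 mol
n(Q) = 1401 / 55.30 = 25.33 mol
n/ν for T = 5.403/1 = 5.403
n/ν for Q = 25.33/3 = 8.443
Smallest n/ν is T → limiting reagent.
n(E) produced = (3/1) × 5.403 = 16.21 mol
Step 2:
n(E) available = 16.21 mol
n(Z) = 1090 / 80.30 = 13.57 mol
n/ν for E = 16.21/3 = 5.403
n/ν for Z = 13.57/3 = 4.523
Smallest n/ν is Z → limiting reagent.
n(L) = (3/3) × 13.57 = 13.57 mol
mass = 13.57 × 159.10 = 2159 g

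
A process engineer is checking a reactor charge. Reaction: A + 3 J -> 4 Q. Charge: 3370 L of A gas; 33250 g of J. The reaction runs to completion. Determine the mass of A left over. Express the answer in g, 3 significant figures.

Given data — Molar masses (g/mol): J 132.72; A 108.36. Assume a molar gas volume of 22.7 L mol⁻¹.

n(A) = 3370 / 22.7 = 148.5 mol
n(J) = 33250 / 132.72 = 250.5 mol
n/ν for A = 148.5/1 = 148.5
n/ν for J = 250.5/3 = 83.50
Smallest n/ν is J → limiting reagent.
A consumed = (1/3) × 250.5 = 83.50 mol
A remaining = 148.5 − 83.50 = 65.00 mol
mass = 65.00 × 108.36 = 7043 g

7040 g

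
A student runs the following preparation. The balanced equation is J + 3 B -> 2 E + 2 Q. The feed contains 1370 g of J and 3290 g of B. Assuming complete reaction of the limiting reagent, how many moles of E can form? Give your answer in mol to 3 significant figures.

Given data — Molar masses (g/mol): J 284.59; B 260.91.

8.41 mol

n(J) = 1370 / 284.59 = 4.814 mol
n(B) = 3290 / 260.91 = 12.61 mol
n/ν for J = 4.814/1 = 4.814
n/ν for B = 12.61/3 = 4.203
Smallest n/ν is B → limiting reagent.
n(E) = (2/3) × 12.61 = 8.407 mol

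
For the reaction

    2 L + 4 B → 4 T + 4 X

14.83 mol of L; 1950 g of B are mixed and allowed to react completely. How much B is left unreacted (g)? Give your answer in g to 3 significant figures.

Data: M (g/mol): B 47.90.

n(L) = 14.83 mol
n(B) = 1950 / 47.90 = 40.71 mol
n/ν → L: 7.415, B: 10.18; L is limiting.
B consumed = (4/2) × 14.83 = 29.66 mol
B remaining = 40.71 − 29.66 = 11.05 mol
mass = 11.05 × 47.90 = 529.3 g

529 g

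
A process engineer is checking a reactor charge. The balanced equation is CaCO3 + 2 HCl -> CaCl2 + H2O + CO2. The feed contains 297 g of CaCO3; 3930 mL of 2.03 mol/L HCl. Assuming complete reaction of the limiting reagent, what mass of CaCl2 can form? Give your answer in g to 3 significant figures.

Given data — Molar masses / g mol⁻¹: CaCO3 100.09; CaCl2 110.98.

329 g

n(CaCO3) = 297.0 / 100.09 = 2.967 mol
n(HCl) = 2.03 × 3930/1000 = 7.978 mol
n/ν for CaCO3 = 2.967/1 = 2.967
n/ν for HCl = 7.978/2 = 3.989
Smallest n/ν is CaCO3 → limiting reagent.
n(CaCl2) = (1/1) × 2.967 = 2.967 mol
mass = 2.967 × 110.98 = 329.3 g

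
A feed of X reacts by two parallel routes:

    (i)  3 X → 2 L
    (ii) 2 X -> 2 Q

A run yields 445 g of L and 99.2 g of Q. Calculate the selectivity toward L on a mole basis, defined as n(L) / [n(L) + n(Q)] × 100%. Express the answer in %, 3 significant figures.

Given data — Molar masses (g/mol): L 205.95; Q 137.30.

n(L) = 445 / 205.95 = 2.161 mol
n(Q) = 99.2 / 137.30 = 0.7225 mol
selectivity = 2.161/(2.161+0.7225) × 100 = 74.94 %

74.9 %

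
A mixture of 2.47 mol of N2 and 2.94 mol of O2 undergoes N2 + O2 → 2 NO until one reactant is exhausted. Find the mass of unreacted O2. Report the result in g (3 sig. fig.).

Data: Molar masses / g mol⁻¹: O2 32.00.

n(N2) = 2.470 mol
n(O2) = 2.940 mol
n/ν for N2 = 2.470/1 = 2.470
n/ν for O2 = 2.940/1 = 2.940
Smallest n/ν is N2 → limiting reagent.
O2 consumed = (1/1) × 2.470 = 2.470 mol
O2 remaining = 2.940 − 2.470 = 0.4700 mol
mass = 0.4700 × 32.00 = 15.04 g

15.0 g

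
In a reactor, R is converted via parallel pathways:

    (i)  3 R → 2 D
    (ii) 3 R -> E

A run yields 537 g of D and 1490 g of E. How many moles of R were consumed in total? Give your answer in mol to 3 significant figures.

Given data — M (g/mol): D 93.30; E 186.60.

32.6 mol

n(D) = 537 / 93.30 = 5.756 mol
n(E) = 1490 / 186.60 = 7.985 mol
n(R) via (i) = (3/2)×5.756 = 8.634 mol
n(R) via (ii) = (3/1)×7.985 = 23.96 mol
total n(R) = 8.634 + 23.96 = 32.59 mol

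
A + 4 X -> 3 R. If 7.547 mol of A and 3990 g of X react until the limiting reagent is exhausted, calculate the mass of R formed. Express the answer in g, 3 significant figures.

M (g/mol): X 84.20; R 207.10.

4690 g

n(A) = 7.547 mol
n(X) = 3990 / 84.20 = 47.39 mol
n/ν for A = 7.547/1 = 7.547
n/ν for X = 47.39/4 = 11.85
Smallest n/ν is A → limiting reagent.
n(R) = (3/1) × 7.547 = 22.64 mol
mass = 22.64 × 207.10 = 4689 g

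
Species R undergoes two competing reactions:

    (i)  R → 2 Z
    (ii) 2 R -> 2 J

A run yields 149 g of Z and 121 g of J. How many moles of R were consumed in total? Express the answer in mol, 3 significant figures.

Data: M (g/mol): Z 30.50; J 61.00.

4.43 mol

n(Z) = 149 / 30.50 = 4.885 mol
n(J) = 121 / 61.00 = 1.984 mol
n(R) via (i) = (1/2)×4.885 = 2.443 mol
n(R) via (ii) = (2/2)×1.984 = 1.984 mol
total n(R) = 2.443 + 1.984 = 4.427 mol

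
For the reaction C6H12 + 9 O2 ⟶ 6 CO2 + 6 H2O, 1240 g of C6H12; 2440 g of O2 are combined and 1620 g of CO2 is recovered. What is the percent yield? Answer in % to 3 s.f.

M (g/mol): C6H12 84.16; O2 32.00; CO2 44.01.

72.4 %

n(C6H12) = 1240 / 84.16 = 14.73 mol
n(O2) = 2440 / 32.00 = 76.25 mol
n/ν for C6H12 = 14.73/1 = 14.73
n/ν for O2 = 76.25/9 = 8.472
Smallest n/ν is O2 → limiting reagent.
theoretical n(CO2) = (6/9) × 76.25 = 50.83 mol → 2237 g
% yield = 1620 / 2237 × 100 = 72.42 %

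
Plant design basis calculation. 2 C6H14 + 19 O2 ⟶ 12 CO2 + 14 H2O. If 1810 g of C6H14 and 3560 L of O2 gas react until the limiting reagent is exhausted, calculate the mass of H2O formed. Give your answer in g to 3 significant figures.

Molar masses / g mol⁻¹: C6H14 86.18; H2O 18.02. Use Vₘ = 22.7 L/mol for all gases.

2080 g

n(C6H14) = 1810 / 86.18 = 21.00 mol
n(O2) = 3560 / 22.7 = 156.8 mol
n/ν → C6H14: 10.50, O2: 8.253; O2 is limiting.
n(H2O) = (14/19) × 156.8 = 115.5 mol
mass = 115.5 × 18.02 = 2081 g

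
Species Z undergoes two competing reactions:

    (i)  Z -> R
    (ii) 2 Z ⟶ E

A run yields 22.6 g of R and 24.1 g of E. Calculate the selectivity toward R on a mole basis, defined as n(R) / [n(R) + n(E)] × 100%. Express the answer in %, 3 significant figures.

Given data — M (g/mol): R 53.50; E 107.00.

n(R) = 22.6 / 53.50 = 0.4224 mol
n(E) = 24.1 / 107.00 = 0.2252 mol
selectivity = 0.4224/(0.4224+0.2252) × 100 = 65.23 %

65.2 %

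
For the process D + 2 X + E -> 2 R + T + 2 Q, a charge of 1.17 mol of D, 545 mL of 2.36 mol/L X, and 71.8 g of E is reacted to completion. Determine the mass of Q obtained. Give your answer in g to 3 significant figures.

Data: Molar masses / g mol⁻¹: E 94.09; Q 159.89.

206 g

n(D) = 1.170 mol
n(X) = 2.36 × 545.0/1000 = 1.286 mol
n(E) = 71.80 / 94.09 = 0.7631 mol
n/ν → D: 1.170, X: 0.6430, E: 0.7631; X is limiting.
n(Q) = (2/2) × 1.286 = 1.286 mol
mass = 1.286 × 159.89 = 205.6 g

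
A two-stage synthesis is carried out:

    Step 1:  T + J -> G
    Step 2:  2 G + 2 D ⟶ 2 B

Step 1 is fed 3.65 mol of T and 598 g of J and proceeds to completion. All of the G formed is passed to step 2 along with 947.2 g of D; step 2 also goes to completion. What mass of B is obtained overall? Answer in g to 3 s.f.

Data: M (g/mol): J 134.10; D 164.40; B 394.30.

Step 1:
n(T) = 3.650 mol
n(J) = 598.0 / 134.10 = 4.459 mol
n/ν for T = 3.650/1 = 3.650
n/ν for J = 4.459/1 = 4.459
Smallest n/ν is T → limiting reagent.
n(G) produced = (1/1) × 3.650 = 3.650 mol
Step 2:
n(G) available = 3.650 mol
n(D) = 947.2 / 164.40 = 5.762 mol
n/ν for G = 3.650/2 = 1.825
n/ν for D = 5.762/2 = 2.881
Smallest n/ν is G → limiting reagent.
n(B) = (2/2) × 3.650 = 3.650 mol
mass = 3.650 × 394.30 = 1439 g

1440 g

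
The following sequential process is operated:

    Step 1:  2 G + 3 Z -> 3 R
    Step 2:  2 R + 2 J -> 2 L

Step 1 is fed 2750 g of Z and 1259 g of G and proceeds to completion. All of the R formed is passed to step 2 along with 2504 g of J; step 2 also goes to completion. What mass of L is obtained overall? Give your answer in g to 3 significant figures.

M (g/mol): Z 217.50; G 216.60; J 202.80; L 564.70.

4920 g

Step 1:
n(Z) = 2750 / 217.50 = 12.64 mol
n(G) = 1259 / 216.60 = 5.813 mol
n/ν → Z: 4.213, G: 2.907; G is limiting.
n(R) produced = (3/2) × 5.813 = 8.720 mol
Step 2:
n(R) available = 8.720 mol
n(J) = 2504 / 202.80 = 12.35 mol
n/ν → R: 4.360, J: 6.175; R is limiting.
n(L) = (2/2) × 8.720 = 8.720 mol
mass = 8.720 × 564.70 = 4924 g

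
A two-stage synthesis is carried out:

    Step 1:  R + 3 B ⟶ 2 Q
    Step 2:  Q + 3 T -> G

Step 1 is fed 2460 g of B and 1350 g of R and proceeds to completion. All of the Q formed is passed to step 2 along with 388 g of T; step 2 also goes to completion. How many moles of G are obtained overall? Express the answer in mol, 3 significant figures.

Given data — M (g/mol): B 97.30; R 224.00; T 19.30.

6.70 mol

Step 1:
n(B) = 2460 / 97.30 = 25.28 mol
n(R) = 1350 / 224.00 = 6.027 mol
n/ν for B = 25.28/3 = 8.427
n/ν for R = 6.027/1 = 6.027
Smallest n/ν is R → limiting reagent.
n(Q) produced = (2/1) × 6.027 = 12.05 mol
Step 2:
n(Q) available = 12.05 mol
n(T) = 388.0 / 19.30 = 20.10 mol
n/ν for Q = 12.05/1 = 12.05
n/ν for T = 20.10/3 = 6.700
Smallest n/ν is T → limiting reagent.
n(G) = (1/3) × 20.10 = 6.700 mol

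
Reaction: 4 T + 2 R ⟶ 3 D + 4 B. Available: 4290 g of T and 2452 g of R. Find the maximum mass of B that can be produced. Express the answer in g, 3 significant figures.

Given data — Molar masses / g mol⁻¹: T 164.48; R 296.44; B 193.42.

n(T) = 4290 / 164.48 = 26.08 mol
n(R) = 2452 / 296.44 = 8.271 mol
n/ν for T = 26.08/4 = 6.520
n/ν for R = 8.271/2 = 4.136
Smallest n/ν is R → limiting reagent.
n(B) = (4/2) × 8.271 = 16.54 mol
mass = 16.54 × 193.42 = 3199 g

3200 g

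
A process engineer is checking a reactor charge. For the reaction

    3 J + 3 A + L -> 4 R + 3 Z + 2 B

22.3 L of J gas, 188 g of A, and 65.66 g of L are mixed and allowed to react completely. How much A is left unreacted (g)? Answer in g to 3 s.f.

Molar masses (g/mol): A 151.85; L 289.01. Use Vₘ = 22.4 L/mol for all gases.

n(J) = 22.30 / 22.4 = 0.9955 mol
n(A) = 188.0 / 151.85 = 1.238 mol
n(L) = 65.66 / 289.01 = 0.2272 mol
n/ν for J = 0.9955/3 = 0.3318
n/ν for A = 1.238/3 = 0.4127
n/ν for L = 0.2272/1 = 0.2272
Smallest n/ν is L → limiting reagent.
A consumed = (3/1) × 0.2272 = 0.6816 mol
A remaining = 1.238 − 0.6816 = 0.5564 mol
mass = 0.5564 × 151.85 = 84.49 g

84.5 g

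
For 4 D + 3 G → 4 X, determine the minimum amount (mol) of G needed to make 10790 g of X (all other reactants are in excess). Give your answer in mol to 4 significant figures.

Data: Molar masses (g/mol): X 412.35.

19.63 mol

n(X) = 10790 / 412.35 = 26.17 mol
n(G) = (3/4) × 26.17 = 19.63 mol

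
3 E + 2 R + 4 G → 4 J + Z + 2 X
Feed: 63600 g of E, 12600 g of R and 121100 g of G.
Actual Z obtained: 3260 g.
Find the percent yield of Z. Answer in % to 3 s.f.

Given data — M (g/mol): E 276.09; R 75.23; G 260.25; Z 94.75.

n(E) = 63600 / 276.09 = 230.4 mol
n(R) = 12600 / 75.23 = 167.5 mol
n(G) = 121100 / 260.25 = 465.3 mol
n/ν for E = 230.4/3 = 76.80
n/ν for R = 167.5/2 = 83.75
n/ν for G = 465.3/4 = 116.3
Smallest n/ν is E → limiting reagent.
theoretical n(Z) = (1/3) × 230.4 = 76.80 mol → 7277 g
% yield = 3260 / 7277 × 100 = 44.80 %

44.8 %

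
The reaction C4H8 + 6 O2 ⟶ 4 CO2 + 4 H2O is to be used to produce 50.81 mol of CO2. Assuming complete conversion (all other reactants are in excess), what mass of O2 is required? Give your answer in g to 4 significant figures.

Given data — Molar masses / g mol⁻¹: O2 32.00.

2439 g

n(CO2) = 50.81 mol
n(O2) = (6/4) × 50.81 = 76.22 mol
mass = 76.22 × 32.00 = 2439 g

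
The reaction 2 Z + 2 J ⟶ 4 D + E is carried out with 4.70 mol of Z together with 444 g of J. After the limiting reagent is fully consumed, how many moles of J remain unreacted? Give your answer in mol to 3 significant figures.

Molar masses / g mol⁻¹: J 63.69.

2.27 mol

n(Z) = 4.700 mol
n(J) = 444.0 / 63.69 = 6.971 mol
n/ν for Z = 4.700/2 = 2.350
n/ν for J = 6.971/2 = 3.486
Smallest n/ν is Z → limiting reagent.
J consumed = (2/2) × 4.700 = 4.700 mol
J remaining = 6.971 − 4.700 = 2.271 mol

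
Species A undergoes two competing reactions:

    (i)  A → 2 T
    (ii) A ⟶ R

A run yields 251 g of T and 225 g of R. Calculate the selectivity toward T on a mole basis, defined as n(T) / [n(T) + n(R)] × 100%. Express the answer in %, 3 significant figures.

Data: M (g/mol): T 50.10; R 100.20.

69.1 %

n(T) = 251 / 50.10 = 5.010 mol
n(R) = 225 / 100.20 = 2.246 mol
selectivity = 5.010/(5.010+2.246) × 100 = 69.05 %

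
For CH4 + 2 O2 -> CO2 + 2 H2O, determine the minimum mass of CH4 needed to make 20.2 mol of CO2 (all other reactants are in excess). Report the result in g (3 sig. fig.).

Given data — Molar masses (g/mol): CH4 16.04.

324 g

n(CO2) = 20.20 mol
n(CH4) = (1/1) × 20.20 = 20.20 mol
mass = 20.20 × 16.04 = 324.0 g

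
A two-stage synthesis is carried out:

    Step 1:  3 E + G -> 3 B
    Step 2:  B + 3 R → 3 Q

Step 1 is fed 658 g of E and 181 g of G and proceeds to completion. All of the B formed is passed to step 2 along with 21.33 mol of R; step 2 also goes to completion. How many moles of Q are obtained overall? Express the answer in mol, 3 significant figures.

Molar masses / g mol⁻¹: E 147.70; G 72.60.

Step 1:
n(E) = 658.0 / 147.70 = 4.455 mol
n(G) = 181.0 / 72.60 = 2.493 mol
n/ν for E = 4.455/3 = 1.485
n/ν for G = 2.493/1 = 2.493
Smallest n/ν is E → limiting reagent.
n(B) produced = (3/3) × 4.455 = 4.455 mol
Step 2:
n(B) available = 4.455 mol
n(R) = 21.33 mol
n/ν for B = 4.455/1 = 4.455
n/ν for R = 21.33/3 = 7.110
Smallest n/ν is B → limiting reagent.
n(Q) = (3/1) × 4.455 = 13.37 mol

13.4 mol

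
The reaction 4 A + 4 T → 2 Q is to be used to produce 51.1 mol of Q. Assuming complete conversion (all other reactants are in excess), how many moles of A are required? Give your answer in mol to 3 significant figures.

102 mol

n(Q) = 51.10 mol
n(A) = (4/2) × 51.10 = 102.2 mol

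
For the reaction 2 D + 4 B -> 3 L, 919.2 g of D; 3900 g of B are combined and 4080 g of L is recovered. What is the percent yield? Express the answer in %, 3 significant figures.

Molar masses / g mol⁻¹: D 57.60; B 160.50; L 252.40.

88.7 %

n(D) = 919.2 / 57.60 = 15.96 mol
n(B) = 3900 / 160.50 = 24.30 mol
n/ν → D: 7.980, B: 6.075; B is limiting.
theoretical n(L) = (3/4) × 24.30 = 18.23 mol → 4601 g
% yield = 4080 / 4601 × 100 = 88.68 %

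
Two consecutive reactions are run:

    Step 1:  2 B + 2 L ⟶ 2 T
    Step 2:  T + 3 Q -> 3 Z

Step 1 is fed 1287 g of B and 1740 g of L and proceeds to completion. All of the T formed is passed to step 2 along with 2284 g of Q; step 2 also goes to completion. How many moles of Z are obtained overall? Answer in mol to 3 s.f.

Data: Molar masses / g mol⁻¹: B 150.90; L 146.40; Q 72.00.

25.6 mol

Step 1:
n(B) = 1287 / 150.90 = 8.529 mol
n(L) = 1740 / 146.40 = 11.89 mol
n/ν for B = 8.529/2 = 4.265
n/ν for L = 11.89/2 = 5.945
Smallest n/ν is B → limiting reagent.
n(T) produced = (2/2) × 8.529 = 8.529 mol
Step 2:
n(T) available = 8.529 mol
n(Q) = 2284 / 72.00 = 31.72 mol
n/ν for T = 8.529/1 = 8.529
n/ν for Q = 31.72/3 = 10.57
Smallest n/ν is T → limiting reagent.
n(Z) = (3/1) × 8.529 = 25.59 mol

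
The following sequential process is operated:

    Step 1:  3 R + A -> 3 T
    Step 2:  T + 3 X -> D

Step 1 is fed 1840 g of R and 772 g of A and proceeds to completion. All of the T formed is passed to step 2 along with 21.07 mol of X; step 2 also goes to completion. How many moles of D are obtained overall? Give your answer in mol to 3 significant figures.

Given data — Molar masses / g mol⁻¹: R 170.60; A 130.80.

Step 1:
n(R) = 1840 / 170.60 = 10.79 mol
n(A) = 772.0 / 130.80 = 5.902 mol
n/ν → R: 3.597, A: 5.902; R is limiting.
n(T) produced = (3/3) × 10.79 = 10.79 mol
Step 2:
n(T) available = 10.79 mol
n(X) = 21.07 mol
n/ν → T: 10.79, X: 7.023; X is limiting.
n(D) = (1/3) × 21.07 = 7.023 mol

7.02 mol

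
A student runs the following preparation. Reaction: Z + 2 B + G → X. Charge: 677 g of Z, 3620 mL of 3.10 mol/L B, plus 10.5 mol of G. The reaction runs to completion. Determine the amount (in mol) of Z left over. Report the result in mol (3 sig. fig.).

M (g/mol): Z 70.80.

3.95 mol

n(Z) = 677.0 / 70.80 = 9.562 mol
n(B) = 3.10 × 3620/1000 = 11.22 mol
n(G) = 10.50 mol
n/ν → Z: 9.562, B: 5.610, G: 10.50; B is limiting.
Z consumed = (1/2) × 11.22 = 5.610 mol
Z remaining = 9.562 − 5.610 = 3.952 mol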